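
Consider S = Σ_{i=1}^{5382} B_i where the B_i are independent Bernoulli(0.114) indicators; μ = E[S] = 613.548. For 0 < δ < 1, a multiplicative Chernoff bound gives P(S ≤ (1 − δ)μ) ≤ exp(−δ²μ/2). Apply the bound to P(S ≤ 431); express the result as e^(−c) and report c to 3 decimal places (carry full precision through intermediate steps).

27.157

Write 431 = (1 − δ)μ, so δ = 1 − 431/613.548 = 0.2975285…
Then the exponent is δ²μ/2 = (μ − 431)²/(2μ) = 27.156614.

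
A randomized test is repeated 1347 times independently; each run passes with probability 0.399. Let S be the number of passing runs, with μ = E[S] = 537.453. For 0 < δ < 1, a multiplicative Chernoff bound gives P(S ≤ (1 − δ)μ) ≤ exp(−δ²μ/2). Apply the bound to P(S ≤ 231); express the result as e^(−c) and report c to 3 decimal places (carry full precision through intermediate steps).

87.369

Write 231 = (1 − δ)μ, so δ = 1 − 231/537.453 = 0.570195…
Then the exponent is δ²μ/2 = (μ − 231)²/(2μ) = 87.368980.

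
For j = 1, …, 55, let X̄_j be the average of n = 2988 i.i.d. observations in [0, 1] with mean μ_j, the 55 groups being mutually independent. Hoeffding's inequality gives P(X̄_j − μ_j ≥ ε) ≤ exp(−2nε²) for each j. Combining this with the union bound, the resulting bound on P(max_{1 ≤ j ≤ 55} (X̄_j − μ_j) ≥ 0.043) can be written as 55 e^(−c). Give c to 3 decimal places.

Union bound over the 55 events: P(max_{1 ≤ j ≤ 55} (X̄_j − μ_j) ≥ 0.043) ≤ 55·exp(−2nε²) = 55 exp(−2·2988·0.043²).
So c = 2·2988·0.043² = 11.0496.

11.050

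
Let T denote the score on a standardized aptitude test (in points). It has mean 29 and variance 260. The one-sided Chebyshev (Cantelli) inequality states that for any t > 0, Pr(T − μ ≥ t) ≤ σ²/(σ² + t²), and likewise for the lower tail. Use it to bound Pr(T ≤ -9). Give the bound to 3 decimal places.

Here σ² = 260 and t = 38, so σ² + t² = 1704.
Cantelli's bound: 260/1704 = 0.1526.

0.153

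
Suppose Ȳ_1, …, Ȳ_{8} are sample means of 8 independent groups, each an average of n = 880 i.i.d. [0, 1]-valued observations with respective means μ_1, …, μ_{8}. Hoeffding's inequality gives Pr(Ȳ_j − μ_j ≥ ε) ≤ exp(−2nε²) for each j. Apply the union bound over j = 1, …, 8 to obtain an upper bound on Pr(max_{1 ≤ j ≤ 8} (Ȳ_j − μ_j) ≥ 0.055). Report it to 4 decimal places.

Per-experiment Hoeffding bound: exp(−2·880·0.055²) = exp(−5.32400) = 0.0048732.
Union bound over 8 events: 8·0.0048732 = 0.03899.

0.0390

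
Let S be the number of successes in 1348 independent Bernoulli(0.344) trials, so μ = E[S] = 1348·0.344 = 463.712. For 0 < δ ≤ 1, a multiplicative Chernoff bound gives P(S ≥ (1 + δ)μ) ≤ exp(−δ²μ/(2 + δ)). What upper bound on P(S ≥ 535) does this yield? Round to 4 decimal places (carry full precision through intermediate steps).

0.0062

Write 535 = (1 + δ)μ, so δ = 535/463.712 − 1 = 0.1537334…
Then the exponent is δ²μ/(2 + δ) = (535 − μ)² / (μ·(2 + δ)) = 5.088533.
Bound = exp(−5.088533) = 0.00617.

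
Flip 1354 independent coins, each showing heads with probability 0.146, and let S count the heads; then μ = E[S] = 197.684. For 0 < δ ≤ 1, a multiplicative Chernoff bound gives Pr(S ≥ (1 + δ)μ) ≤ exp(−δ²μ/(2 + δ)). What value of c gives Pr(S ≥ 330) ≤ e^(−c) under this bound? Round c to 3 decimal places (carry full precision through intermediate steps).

Write 330 = (1 + δ)μ, so δ = 330/197.684 − 1 = 0.6693309…
Then the exponent is δ²μ/(2 + δ) = (330 − μ)² / (μ·(2 + δ)) = 33.178046.

33.178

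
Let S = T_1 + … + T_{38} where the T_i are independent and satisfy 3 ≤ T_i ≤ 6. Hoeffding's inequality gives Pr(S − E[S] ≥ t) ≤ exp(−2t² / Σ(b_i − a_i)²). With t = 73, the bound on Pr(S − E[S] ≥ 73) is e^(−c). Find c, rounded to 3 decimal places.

31.164

Σ(b_i − a_i)² = 38·(3)² = 342.
c = 2t²/342 = 2·73²/342 = 31.1637.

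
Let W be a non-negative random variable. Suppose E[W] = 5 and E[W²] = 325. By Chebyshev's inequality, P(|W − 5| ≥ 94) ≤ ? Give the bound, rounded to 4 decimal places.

Var(W) = E[W²] − (E[W])² = 325 − 25 = 300.
Chebyshev's inequality: P(|W − μ| ≥ t) ≤ Var(W)/t² = 300/8836 = 0.0340.

0.0340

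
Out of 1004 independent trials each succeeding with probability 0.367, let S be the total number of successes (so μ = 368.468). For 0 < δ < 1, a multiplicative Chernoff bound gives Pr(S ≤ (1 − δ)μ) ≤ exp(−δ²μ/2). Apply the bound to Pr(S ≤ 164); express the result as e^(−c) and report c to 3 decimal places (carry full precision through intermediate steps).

56.731

Write 164 = (1 − δ)μ, so δ = 1 − 164/368.468 = 0.5549139…
Then the exponent is δ²μ/2 = (μ − 164)²/(2μ) = 56.731064.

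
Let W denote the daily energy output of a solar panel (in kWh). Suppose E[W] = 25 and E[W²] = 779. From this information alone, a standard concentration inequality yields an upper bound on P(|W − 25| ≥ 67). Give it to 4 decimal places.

The first two moments determine the variance, so Chebyshev's inequality is the sharpest standard bound available.
Var(W) = E[W²] − (E[W])² = 779 − 625 = 154.
Chebyshev's inequality: P(|W − μ| ≥ t) ≤ Var(W)/t² = 154/4489 = 0.0343.

0.0343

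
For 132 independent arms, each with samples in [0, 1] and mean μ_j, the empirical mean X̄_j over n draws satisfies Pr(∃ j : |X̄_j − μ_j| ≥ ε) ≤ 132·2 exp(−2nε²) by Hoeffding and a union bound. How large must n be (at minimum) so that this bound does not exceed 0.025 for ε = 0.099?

473

Need 2·132·exp(−2nε²) ≤ 0.025, i.e. exp(−2nε²) ≤ 0.025/264.
So 2nε² ≥ ln(264/0.025) = 9.264829.
Hence n ≥ 9.264829/(2·0.099²) = 472.647.
The smallest integer n is 473.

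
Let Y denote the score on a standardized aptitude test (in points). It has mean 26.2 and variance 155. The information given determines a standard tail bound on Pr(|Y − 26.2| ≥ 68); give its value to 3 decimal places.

Mean and variance are known, so Chebyshev's inequality applies.
Chebyshev: Pr(|Y − μ| ≥ t) ≤ Var(Y)/t².
Bound = 155 / 4624 = 0.0335.

0.034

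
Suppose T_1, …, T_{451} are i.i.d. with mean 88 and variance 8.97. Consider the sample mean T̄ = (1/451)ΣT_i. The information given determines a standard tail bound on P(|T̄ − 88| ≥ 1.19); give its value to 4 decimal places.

With mean and variance of each term known, Chebyshev's inequality bounds the deviation of the sum (or sample mean).
Var(T̄) = Var(T_i)/n = 8.97/451 = 0.019889.
Chebyshev: P(|T̄ − 88| ≥ 1.19) ≤ Var(T̄)/(1.19)² = 8.97/(451·1.19²) = 0.0140.

0.0140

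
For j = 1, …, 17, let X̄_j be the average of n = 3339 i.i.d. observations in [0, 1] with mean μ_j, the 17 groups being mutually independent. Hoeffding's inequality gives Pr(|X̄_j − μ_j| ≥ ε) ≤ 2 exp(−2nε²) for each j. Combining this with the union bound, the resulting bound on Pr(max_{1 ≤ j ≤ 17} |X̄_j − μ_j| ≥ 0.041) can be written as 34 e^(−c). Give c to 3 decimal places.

11.226

Union bound over the 17 events: Pr(max_{1 ≤ j ≤ 17} |X̄_j − μ_j| ≥ 0.041) ≤ 17·2·exp(−2nε²) = 34 exp(−2·3339·0.041²).
So c = 2·3339·0.041² = 11.2257.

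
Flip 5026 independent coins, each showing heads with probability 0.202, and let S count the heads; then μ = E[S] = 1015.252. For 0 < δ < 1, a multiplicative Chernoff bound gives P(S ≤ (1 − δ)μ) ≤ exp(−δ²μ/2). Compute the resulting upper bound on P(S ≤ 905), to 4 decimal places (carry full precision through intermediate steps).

Write 905 = (1 − δ)μ, so δ = 1 − 905/1015.252 = 0.1085957…
Then the exponent is δ²μ/2 = (μ − 905)²/(2μ) = 5.986446.
Bound = exp(−5.986446) = 0.00251.

0.0025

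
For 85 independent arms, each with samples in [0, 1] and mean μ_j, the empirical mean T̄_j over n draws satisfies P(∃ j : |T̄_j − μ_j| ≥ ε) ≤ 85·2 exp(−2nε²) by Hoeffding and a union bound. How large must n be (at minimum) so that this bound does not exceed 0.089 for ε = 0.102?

Need 2·85·exp(−2nε²) ≤ 0.089, i.e. exp(−2nε²) ≤ 0.089/170.
So 2nε² ≥ ln(170/0.089) = 7.554917.
Hence n ≥ 7.554917/(2·0.102²) = 363.078.
The smallest integer n is 364.

364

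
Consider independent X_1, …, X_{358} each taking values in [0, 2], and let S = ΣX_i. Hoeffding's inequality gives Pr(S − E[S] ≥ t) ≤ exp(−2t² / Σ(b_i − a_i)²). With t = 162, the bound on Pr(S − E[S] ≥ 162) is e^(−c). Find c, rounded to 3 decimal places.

Σ(b_i − a_i)² = 358·(2)² = 1432.
c = 2t²/1432 = 2·162²/1432 = 36.6536.

36.654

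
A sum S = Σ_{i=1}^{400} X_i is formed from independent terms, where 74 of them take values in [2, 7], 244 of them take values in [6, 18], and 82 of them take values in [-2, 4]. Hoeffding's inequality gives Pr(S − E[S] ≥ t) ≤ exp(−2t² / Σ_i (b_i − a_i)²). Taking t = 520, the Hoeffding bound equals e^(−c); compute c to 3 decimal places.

Σ(b_i − a_i)² = 74·5² + 244·12² + 82·6² = 39938.
c = 2t² / 39938 = 2·520² / 39938 = 13.5410.

13.541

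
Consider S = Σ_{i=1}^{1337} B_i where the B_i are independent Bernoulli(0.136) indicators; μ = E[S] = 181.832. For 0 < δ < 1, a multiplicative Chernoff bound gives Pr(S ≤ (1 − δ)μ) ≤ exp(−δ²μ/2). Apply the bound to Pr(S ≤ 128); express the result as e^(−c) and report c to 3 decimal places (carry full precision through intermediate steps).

7.969

Write 128 = (1 − δ)μ, so δ = 1 − 128/181.832 = 0.2960535…
Then the exponent is δ²μ/2 = (μ − 128)²/(2μ) = 7.968576.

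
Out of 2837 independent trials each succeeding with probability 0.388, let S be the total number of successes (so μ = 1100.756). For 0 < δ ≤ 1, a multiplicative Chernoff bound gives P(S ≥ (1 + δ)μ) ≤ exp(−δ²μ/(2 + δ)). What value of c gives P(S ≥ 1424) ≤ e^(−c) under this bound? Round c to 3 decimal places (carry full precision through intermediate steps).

41.385

Write 1424 = (1 + δ)μ, so δ = 1424/1100.756 − 1 = 0.2936564…
Then the exponent is δ²μ/(2 + δ) = (1424 − μ)² / (μ·(2 + δ)) = 41.384864.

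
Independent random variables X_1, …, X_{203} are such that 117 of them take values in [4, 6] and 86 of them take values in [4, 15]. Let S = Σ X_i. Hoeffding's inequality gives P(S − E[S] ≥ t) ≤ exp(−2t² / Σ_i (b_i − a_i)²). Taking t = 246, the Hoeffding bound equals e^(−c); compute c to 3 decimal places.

Σ(b_i − a_i)² = 117·2² + 86·11² = 10874.
c = 2t² / 10874 = 2·246² / 10874 = 11.1304.

11.130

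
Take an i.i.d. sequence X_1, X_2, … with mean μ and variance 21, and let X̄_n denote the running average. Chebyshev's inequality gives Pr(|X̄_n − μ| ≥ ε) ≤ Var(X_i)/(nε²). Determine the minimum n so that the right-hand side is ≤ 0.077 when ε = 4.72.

Require 21/(n·4.72²) ≤ 0.077, i.e. n ≥ 21/(0.077·4.72²) = 12.242.
The smallest integer n is 13.

13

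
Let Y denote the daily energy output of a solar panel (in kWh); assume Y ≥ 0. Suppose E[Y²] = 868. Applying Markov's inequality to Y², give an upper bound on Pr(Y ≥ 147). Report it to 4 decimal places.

0.0402

Since Y ≥ 0, the event {Y ≥ 147} is the same as {Y² ≥ 21609}.
Markov's inequality applied to Y² gives Pr(Y² ≥ 21609) ≤ E[Y²]/21609 = 868/21609 = 0.0402.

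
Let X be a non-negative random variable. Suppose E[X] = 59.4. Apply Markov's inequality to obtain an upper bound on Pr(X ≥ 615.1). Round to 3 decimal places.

0.097

Markov's inequality: for a non-negative random variable, Pr(X ≥ a) ≤ E[X]/a.
Here E[X] = 59.4 and a = 615.1, so the bound is 59.4/615.1 = 0.0966.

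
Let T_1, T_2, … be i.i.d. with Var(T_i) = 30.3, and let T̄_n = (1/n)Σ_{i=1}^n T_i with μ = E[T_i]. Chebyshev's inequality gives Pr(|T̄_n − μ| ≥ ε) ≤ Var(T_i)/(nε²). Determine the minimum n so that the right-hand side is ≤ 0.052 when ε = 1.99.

148

Require 30.3/(n·1.99²) ≤ 0.052, i.e. n ≥ 30.3/(0.052·1.99²) = 147.141.
The smallest integer n is 148.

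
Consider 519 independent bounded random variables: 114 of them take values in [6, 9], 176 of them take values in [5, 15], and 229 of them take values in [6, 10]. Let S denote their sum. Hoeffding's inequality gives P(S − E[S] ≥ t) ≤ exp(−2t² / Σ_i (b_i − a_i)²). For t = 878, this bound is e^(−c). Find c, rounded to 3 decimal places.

69.169

Σ(b_i − a_i)² = 114·3² + 176·10² + 229·4² = 22290.
c = 2t² / 22290 = 2·878² / 22290 = 69.1686.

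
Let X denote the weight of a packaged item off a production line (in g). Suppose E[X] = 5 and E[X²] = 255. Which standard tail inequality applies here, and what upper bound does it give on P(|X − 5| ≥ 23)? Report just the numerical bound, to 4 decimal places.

The first two moments determine the variance, so Chebyshev's inequality is the sharpest standard bound available.
Var(X) = E[X²] − (E[X])² = 255 − 25 = 230.
Chebyshev's inequality: P(|X − μ| ≥ t) ≤ Var(X)/t² = 230/529 = 0.4348.

0.4348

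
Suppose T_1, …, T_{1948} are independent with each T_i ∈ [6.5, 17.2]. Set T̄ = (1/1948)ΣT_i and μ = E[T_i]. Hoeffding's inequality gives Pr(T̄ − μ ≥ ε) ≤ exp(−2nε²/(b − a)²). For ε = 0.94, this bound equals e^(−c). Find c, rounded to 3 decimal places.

c = 2nε²/(b − a)² = 2·1948·0.94² / 10.7² = 30.0682.

30.068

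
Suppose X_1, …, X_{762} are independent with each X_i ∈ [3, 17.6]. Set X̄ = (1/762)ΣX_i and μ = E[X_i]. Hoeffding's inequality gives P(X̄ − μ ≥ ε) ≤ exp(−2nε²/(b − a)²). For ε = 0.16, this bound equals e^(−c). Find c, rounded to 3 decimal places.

0.183

c = 2nε²/(b − a)² = 2·762·0.16² / 14.6² = 0.1830.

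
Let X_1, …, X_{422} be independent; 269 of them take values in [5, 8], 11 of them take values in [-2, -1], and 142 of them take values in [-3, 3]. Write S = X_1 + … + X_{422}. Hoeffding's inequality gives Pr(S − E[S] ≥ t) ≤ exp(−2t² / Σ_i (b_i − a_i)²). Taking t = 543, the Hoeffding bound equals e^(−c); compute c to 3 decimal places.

78.168

Σ(b_i − a_i)² = 269·3² + 11·1² + 142·6² = 7544.
c = 2t² / 7544 = 2·543² / 7544 = 78.1678.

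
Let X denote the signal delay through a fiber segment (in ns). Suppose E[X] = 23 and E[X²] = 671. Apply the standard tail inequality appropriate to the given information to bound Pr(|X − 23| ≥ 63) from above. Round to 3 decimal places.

0.036

The first two moments determine the variance, so Chebyshev's inequality is the sharpest standard bound available.
Var(X) = E[X²] − (E[X])² = 671 − 529 = 142.
Chebyshev's inequality: Pr(|X − μ| ≥ t) ≤ Var(X)/t² = 142/3969 = 0.0358.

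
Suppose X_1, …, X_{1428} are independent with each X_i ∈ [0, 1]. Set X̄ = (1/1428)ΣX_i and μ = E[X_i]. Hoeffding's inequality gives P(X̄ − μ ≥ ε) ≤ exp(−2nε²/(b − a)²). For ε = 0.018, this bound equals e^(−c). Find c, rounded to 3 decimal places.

0.925

c = 2nε²/(b − a)² = 2·1428·0.018² / 1² = 0.9253.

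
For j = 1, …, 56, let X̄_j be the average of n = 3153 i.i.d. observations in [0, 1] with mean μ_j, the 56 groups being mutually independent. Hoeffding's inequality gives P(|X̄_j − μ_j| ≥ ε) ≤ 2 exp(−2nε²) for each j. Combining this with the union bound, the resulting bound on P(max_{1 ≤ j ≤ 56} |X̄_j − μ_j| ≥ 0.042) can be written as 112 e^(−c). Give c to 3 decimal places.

11.124

Union bound over the 56 events: P(max_{1 ≤ j ≤ 56} |X̄_j − μ_j| ≥ 0.042) ≤ 56·2·exp(−2nε²) = 112 exp(−2·3153·0.042²).
So c = 2·3153·0.042² = 11.1238.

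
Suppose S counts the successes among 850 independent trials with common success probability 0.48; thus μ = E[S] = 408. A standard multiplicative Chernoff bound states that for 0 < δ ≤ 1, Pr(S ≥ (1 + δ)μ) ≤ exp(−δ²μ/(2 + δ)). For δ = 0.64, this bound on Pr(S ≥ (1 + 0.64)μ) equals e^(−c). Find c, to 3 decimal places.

63.302

c = δ²μ/(2 + δ) = 0.64²·408/(2 + 0.64) = 63.3018.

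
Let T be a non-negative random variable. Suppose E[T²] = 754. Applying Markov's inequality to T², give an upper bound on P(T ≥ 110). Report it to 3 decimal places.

0.062

Since T ≥ 0, the event {T ≥ 110} is the same as {T² ≥ 12100}.
Markov's inequality applied to T² gives P(T² ≥ 12100) ≤ E[T²]/12100 = 754/12100 = 0.0623.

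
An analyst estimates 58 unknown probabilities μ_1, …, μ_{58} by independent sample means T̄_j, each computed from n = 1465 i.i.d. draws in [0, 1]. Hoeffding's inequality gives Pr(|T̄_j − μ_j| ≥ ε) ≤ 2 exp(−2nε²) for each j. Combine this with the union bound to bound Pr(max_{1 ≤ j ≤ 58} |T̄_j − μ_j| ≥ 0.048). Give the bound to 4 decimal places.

0.1357

Per-experiment Hoeffding bound: 2·exp(−2·1465·0.048²) = 2·exp(−6.75072) = 0.0023401.
Union bound over 58 events: 58·0.0023401 = 0.13572.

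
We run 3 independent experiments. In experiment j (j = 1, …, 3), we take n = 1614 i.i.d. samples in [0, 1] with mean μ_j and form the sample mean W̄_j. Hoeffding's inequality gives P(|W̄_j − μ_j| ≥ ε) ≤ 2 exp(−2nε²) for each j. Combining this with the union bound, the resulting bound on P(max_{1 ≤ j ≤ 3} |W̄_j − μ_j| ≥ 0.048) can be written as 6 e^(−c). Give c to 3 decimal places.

7.437

Union bound over the 3 events: P(max_{1 ≤ j ≤ 3} |W̄_j − μ_j| ≥ 0.048) ≤ 3·2·exp(−2nε²) = 6 exp(−2·1614·0.048²).
So c = 2·1614·0.048² = 7.4373.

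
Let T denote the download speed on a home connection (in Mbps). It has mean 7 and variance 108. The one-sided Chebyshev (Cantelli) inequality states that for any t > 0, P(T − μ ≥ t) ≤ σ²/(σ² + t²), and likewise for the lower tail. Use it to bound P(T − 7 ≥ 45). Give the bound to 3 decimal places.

0.051

Here σ² = 108 and t = 45, so σ² + t² = 2133.
Cantelli's bound: 108/2133 = 0.0506.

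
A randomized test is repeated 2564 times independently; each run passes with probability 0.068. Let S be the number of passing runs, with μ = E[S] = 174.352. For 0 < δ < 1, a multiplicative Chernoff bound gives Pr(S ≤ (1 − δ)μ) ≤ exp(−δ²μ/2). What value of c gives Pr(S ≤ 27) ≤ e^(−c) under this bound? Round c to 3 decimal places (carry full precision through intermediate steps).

Write 27 = (1 − δ)μ, so δ = 1 − 27/174.352 = 0.8451409…
Then the exponent is δ²μ/2 = (μ − 27)²/(2μ) = 62.266598.

62.267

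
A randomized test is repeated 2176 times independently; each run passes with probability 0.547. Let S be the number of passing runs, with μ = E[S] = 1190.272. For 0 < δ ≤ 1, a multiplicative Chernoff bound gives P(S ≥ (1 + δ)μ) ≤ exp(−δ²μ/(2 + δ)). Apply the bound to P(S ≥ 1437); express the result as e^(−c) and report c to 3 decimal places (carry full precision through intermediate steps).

23.170

Write 1437 = (1 + δ)μ, so δ = 1437/1190.272 − 1 = 0.2072871…
Then the exponent is δ²μ/(2 + δ) = (1437 − μ)² / (μ·(2 + δ)) = 23.170310.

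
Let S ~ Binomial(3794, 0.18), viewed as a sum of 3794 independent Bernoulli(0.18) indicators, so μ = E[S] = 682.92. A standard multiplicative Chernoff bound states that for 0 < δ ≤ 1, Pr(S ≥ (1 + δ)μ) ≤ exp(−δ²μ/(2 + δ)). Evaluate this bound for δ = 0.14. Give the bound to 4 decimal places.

0.0019

Exponent = δ²μ/(2 + δ) = 0.14²·682.92/2.14 = 6.2548.
Bound = exp(−6.2548) = 0.00192.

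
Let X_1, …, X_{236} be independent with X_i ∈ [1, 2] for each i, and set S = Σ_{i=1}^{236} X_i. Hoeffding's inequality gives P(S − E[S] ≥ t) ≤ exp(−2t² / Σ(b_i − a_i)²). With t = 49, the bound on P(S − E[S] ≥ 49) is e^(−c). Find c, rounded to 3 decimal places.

20.347

Σ(b_i − a_i)² = 236·(1)² = 236.
c = 2t²/236 = 2·49²/236 = 20.3475.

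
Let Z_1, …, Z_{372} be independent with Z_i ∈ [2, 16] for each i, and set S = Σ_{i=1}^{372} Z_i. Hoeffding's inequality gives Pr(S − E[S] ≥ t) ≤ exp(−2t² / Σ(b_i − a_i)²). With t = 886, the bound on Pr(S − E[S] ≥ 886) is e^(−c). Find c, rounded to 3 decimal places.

Σ(b_i − a_i)² = 372·(14)² = 72912.
c = 2t²/72912 = 2·886²/72912 = 21.5327.

21.533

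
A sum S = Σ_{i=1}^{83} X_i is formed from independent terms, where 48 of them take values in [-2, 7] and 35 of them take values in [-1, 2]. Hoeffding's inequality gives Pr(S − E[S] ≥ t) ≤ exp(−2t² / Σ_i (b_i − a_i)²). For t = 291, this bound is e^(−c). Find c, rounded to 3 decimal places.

40.296

Σ(b_i − a_i)² = 48·9² + 35·3² = 4203.
c = 2t² / 4203 = 2·291² / 4203 = 40.2955.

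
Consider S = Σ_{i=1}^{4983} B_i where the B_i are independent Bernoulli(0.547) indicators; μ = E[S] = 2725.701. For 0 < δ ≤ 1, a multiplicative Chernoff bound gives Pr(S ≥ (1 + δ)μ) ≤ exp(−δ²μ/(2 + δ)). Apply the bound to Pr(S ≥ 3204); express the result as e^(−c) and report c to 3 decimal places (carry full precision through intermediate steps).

Write 3204 = (1 + δ)μ, so δ = 3204/2725.701 − 1 = 0.1754774…
Then the exponent is δ²μ/(2 + δ) = (3204 − μ)² / (μ·(2 + δ)) = 38.580349.

38.580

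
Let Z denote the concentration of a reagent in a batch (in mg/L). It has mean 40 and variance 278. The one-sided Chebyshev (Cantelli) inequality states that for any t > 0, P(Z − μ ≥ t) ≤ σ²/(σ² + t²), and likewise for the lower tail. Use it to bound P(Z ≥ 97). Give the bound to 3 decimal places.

0.079

Here σ² = 278 and t = 57, so σ² + t² = 3527.
Cantelli's bound: 278/3527 = 0.0788.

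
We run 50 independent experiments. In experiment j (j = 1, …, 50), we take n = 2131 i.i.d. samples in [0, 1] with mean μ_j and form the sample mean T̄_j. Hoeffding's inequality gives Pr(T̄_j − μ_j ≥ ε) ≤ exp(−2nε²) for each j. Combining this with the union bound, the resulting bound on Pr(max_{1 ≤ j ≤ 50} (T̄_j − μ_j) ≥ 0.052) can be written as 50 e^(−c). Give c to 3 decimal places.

11.524

Union bound over the 50 events: Pr(max_{1 ≤ j ≤ 50} (T̄_j − μ_j) ≥ 0.052) ≤ 50·exp(−2nε²) = 50 exp(−2·2131·0.052²).
So c = 2·2131·0.052² = 11.5244.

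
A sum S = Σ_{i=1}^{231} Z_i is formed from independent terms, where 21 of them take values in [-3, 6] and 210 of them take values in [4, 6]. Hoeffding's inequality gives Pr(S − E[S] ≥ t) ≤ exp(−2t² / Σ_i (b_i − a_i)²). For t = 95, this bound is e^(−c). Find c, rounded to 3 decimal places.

7.104

Σ(b_i − a_i)² = 21·9² + 210·2² = 2541.
c = 2t² / 2541 = 2·95² / 2541 = 7.1035.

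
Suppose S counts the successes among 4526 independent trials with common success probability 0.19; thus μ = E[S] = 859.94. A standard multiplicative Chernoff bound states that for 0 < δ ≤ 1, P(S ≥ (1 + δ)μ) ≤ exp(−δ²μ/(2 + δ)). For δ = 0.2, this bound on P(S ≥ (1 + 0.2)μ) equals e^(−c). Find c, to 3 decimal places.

15.635

c = δ²μ/(2 + δ) = 0.2²·859.94/(2 + 0.2) = 15.6353.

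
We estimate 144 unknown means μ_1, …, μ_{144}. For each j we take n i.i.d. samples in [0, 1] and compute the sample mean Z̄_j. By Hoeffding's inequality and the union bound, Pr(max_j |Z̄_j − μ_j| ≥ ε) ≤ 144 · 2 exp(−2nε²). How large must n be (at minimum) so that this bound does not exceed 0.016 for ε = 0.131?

286

Need 2·144·exp(−2nε²) ≤ 0.016, i.e. exp(−2nε²) ≤ 0.016/288.
So 2nε² ≥ ln(288/0.016) = 9.798127.
Hence n ≥ 9.798127/(2·0.131²) = 285.477.
The smallest integer n is 286.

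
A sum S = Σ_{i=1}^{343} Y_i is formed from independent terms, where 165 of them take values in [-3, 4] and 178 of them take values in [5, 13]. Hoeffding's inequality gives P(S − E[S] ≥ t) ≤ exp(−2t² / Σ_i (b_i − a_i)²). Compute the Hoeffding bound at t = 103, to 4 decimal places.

0.3364

Σ(b_i − a_i)² = 165·7² + 178·8² = 19477.
Exponent = 2·103² / 19477 = 1.08939.
Bound = exp(−1.08939) = 0.33642.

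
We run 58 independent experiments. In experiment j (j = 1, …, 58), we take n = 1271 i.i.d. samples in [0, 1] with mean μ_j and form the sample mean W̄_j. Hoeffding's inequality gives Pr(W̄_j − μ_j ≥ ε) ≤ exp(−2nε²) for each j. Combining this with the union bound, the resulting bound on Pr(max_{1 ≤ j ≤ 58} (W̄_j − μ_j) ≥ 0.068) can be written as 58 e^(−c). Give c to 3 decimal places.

Union bound over the 58 events: Pr(max_{1 ≤ j ≤ 58} (W̄_j − μ_j) ≥ 0.068) ≤ 58·exp(−2nε²) = 58 exp(−2·1271·0.068²).
So c = 2·1271·0.068² = 11.7542.

11.754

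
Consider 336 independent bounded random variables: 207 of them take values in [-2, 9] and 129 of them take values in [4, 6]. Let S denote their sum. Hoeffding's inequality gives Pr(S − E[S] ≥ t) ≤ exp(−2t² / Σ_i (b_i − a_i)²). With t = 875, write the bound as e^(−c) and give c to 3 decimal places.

Σ(b_i − a_i)² = 207·11² + 129·2² = 25563.
c = 2t² / 25563 = 2·875² / 25563 = 59.9010.

59.901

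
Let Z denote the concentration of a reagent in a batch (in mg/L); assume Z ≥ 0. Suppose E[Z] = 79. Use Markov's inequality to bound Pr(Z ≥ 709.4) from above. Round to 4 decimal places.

0.1114

Markov's inequality: for a non-negative random variable, Pr(Z ≥ a) ≤ E[Z]/a.
Here E[Z] = 79 and a = 709.4, so the bound is 79/709.4 = 0.1114.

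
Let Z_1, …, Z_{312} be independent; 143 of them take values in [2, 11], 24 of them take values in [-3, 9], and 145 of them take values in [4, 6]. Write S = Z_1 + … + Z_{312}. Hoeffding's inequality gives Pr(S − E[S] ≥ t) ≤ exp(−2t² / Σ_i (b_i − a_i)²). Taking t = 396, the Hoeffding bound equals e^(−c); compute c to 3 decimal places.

Σ(b_i − a_i)² = 143·9² + 24·12² + 145·2² = 15619.
c = 2t² / 15619 = 2·396² / 15619 = 20.0802.

20.080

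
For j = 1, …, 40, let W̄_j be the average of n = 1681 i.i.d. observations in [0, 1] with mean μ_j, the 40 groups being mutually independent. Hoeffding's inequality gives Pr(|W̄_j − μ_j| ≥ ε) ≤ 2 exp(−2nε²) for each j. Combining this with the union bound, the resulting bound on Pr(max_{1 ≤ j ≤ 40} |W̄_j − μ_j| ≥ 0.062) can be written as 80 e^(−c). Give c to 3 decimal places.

Union bound over the 40 events: Pr(max_{1 ≤ j ≤ 40} |W̄_j − μ_j| ≥ 0.062) ≤ 40·2·exp(−2nε²) = 80 exp(−2·1681·0.062²).
So c = 2·1681·0.062² = 12.9235.

12.924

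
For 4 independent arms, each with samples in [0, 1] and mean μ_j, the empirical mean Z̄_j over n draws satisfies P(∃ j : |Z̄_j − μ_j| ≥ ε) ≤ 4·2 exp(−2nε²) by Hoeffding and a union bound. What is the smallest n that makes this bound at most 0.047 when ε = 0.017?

8888

Need 2·4·exp(−2nε²) ≤ 0.047, i.e. exp(−2nε²) ≤ 0.047/8.
So 2nε² ≥ ln(8/0.047) = 5.137049.
Hence n ≥ 5.137049/(2·0.017²) = 8887.628.
The smallest integer n is 8888.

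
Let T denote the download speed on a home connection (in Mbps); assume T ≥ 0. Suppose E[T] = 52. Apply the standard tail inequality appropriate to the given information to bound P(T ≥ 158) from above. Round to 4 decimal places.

0.3291

Only the mean of a non-negative variable is known, so Markov's inequality is the applicable tail bound.
Markov's inequality: for a non-negative random variable, P(T ≥ a) ≤ E[T]/a.
Here E[T] = 52 and a = 158, so the bound is 52/158 = 0.3291.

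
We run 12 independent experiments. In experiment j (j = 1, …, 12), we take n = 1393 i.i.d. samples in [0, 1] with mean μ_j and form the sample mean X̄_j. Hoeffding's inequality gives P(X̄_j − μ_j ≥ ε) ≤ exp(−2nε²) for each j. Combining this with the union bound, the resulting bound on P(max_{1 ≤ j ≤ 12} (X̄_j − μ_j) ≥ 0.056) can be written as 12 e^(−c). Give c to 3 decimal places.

8.737

Union bound over the 12 events: P(max_{1 ≤ j ≤ 12} (X̄_j − μ_j) ≥ 0.056) ≤ 12·exp(−2nε²) = 12 exp(−2·1393·0.056²).
So c = 2·1393·0.056² = 8.7369.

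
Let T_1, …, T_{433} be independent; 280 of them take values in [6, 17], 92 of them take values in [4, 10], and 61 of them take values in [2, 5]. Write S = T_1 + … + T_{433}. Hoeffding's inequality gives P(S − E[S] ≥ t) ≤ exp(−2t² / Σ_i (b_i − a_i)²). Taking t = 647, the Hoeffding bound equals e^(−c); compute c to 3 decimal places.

Σ(b_i − a_i)² = 280·11² + 92·6² + 61·3² = 37741.
c = 2t² / 37741 = 2·647² / 37741 = 22.1832.

22.183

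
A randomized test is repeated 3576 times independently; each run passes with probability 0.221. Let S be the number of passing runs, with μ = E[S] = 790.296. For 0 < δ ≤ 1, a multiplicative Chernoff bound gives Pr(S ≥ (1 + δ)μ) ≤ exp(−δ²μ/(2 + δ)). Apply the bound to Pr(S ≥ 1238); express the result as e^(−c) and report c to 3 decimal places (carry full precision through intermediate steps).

Write 1238 = (1 + δ)μ, so δ = 1238/790.296 − 1 = 0.5665017…
Then the exponent is δ²μ/(2 + δ) = (1238 − μ)² / (μ·(2 + δ)) = 98.821312.

98.821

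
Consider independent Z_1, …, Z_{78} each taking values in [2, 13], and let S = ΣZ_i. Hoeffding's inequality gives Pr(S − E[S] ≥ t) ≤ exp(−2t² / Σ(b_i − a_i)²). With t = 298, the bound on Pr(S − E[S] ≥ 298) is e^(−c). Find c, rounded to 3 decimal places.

Σ(b_i − a_i)² = 78·(11)² = 9438.
c = 2t²/9438 = 2·298²/9438 = 18.8184.

18.818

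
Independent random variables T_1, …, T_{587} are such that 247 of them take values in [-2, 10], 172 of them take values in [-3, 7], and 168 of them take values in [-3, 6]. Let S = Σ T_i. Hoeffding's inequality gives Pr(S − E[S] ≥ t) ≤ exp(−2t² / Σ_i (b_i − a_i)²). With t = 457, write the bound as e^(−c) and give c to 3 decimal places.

Σ(b_i − a_i)² = 247·12² + 172·10² + 168·9² = 66376.
c = 2t² / 66376 = 2·457² / 66376 = 6.2929.

6.293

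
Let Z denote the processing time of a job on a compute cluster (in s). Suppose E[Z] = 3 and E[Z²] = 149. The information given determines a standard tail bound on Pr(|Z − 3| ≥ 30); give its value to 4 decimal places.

The first two moments determine the variance, so Chebyshev's inequality is the sharpest standard bound available.
Var(Z) = E[Z²] − (E[Z])² = 149 − 9 = 140.
Chebyshev's inequality: Pr(|Z − μ| ≥ t) ≤ Var(Z)/t² = 140/900 = 0.1556.

0.1556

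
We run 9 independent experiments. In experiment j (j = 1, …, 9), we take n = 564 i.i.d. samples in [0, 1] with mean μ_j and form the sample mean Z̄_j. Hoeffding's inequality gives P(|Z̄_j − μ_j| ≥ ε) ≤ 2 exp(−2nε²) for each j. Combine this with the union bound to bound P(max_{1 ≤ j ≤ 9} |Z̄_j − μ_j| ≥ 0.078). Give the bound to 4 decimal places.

Per-experiment Hoeffding bound: 2·exp(−2·564·0.078²) = 2·exp(−6.86275) = 0.0020921.
Union bound over 9 events: 9·0.0020921 = 0.01883.

0.0188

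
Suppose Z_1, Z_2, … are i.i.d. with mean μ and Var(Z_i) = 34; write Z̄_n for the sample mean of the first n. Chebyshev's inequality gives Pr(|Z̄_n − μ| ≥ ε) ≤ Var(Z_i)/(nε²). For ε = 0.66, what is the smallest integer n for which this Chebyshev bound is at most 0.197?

397

Require 34/(n·0.66²) ≤ 0.197, i.e. n ≥ 34/(0.197·0.66²) = 396.209.
The smallest integer n is 397.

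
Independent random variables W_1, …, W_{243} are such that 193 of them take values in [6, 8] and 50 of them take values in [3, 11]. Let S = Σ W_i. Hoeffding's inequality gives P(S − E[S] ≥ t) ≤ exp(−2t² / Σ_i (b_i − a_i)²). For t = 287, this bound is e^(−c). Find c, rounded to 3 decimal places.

41.475

Σ(b_i − a_i)² = 193·2² + 50·8² = 3972.
c = 2t² / 3972 = 2·287² / 3972 = 41.4748.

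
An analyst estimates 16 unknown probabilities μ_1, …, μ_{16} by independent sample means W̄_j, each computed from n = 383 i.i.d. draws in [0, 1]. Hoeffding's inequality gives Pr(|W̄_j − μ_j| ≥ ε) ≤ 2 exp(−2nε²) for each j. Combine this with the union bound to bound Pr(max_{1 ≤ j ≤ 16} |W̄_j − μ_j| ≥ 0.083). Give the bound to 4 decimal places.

Per-experiment Hoeffding bound: 2·exp(−2·383·0.083²) = 2·exp(−5.27697) = 0.010216.
Union bound over 16 events: 16·0.010216 = 0.16345.

0.1635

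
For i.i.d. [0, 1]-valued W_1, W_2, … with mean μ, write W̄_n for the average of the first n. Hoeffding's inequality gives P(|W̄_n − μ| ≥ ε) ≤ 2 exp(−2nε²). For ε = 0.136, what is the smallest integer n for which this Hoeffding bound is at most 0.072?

Require 2·exp(−2nε²) ≤ 0.072, i.e. 2nε² ≥ ln(2/0.072) = 3.324236.
So n ≥ 3.324236 / (2·0.136²) = 89.864.
The smallest integer n is 90.

90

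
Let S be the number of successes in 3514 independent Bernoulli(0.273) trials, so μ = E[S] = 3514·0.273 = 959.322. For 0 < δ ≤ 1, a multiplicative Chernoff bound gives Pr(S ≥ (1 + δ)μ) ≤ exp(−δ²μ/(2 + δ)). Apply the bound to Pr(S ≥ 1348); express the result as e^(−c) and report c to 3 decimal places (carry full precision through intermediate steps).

65.474

Write 1348 = (1 + δ)μ, so δ = 1348/959.322 − 1 = 0.4051591…
Then the exponent is δ²μ/(2 + δ) = (1348 − μ)² / (μ·(2 + δ)) = 65.474428.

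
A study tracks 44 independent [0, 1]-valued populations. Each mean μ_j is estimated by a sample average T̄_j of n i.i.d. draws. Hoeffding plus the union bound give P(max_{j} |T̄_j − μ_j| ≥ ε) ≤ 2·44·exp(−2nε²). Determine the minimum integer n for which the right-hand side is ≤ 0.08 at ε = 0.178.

Need 2·44·exp(−2nε²) ≤ 0.08, i.e. exp(−2nε²) ≤ 0.08/88.
So 2nε² ≥ ln(88/0.08) = 7.003065.
Hence n ≥ 7.003065/(2·0.178²) = 110.514.
The smallest integer n is 111.

111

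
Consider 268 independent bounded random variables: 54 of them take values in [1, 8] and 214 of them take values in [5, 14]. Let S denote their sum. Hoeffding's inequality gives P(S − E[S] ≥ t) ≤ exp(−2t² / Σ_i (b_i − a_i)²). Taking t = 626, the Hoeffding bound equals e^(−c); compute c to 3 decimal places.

Σ(b_i − a_i)² = 54·7² + 214·9² = 19980.
c = 2t² / 19980 = 2·626² / 19980 = 39.2268.

39.227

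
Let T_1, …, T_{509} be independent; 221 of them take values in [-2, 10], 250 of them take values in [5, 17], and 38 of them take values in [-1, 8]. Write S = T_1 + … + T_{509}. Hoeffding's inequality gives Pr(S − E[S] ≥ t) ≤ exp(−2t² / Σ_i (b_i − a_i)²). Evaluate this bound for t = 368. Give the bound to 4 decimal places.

Σ(b_i − a_i)² = 221·12² + 250·12² + 38·9² = 70902.
Exponent = 2·368² / 70902 = 3.82003.
Bound = exp(−3.82003) = 0.02193.

0.0219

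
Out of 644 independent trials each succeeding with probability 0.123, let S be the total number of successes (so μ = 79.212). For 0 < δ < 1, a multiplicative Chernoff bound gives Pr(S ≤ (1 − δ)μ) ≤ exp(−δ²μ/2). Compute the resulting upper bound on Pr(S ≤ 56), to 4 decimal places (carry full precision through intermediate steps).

0.0333

Write 56 = (1 − δ)μ, so δ = 1 − 56/79.212 = 0.2930364…
Then the exponent is δ²μ/2 = (μ − 56)²/(2μ) = 3.400981.
Bound = exp(−3.400981) = 0.03334.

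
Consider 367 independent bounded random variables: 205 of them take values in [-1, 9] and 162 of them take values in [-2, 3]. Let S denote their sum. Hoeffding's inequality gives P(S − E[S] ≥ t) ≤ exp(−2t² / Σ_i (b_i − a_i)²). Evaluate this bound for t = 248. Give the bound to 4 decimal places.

Σ(b_i − a_i)² = 205·10² + 162·5² = 24550.
Exponent = 2·248² / 24550 = 5.01051.
Bound = exp(−5.01051) = 0.00667.

0.0067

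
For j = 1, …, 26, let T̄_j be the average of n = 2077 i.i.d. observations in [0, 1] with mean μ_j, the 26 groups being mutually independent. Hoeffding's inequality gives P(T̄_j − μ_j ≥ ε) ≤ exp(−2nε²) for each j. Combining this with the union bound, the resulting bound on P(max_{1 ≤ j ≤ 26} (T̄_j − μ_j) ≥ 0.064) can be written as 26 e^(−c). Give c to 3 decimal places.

Union bound over the 26 events: P(max_{1 ≤ j ≤ 26} (T̄_j − μ_j) ≥ 0.064) ≤ 26·exp(−2nε²) = 26 exp(−2·2077·0.064²).
So c = 2·2077·0.064² = 17.0148.

17.015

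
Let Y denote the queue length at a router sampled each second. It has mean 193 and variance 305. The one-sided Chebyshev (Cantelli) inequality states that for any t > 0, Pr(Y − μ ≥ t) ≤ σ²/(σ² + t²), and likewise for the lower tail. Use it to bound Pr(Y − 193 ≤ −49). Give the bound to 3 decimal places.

Here σ² = 305 and t = 49, so σ² + t² = 2706.
Cantelli's bound: 305/2706 = 0.1127.

0.113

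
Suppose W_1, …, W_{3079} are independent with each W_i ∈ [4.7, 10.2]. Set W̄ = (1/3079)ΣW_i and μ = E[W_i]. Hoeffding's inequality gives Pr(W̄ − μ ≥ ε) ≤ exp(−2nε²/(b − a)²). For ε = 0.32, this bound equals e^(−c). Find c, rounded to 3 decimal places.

c = 2nε²/(b − a)² = 2·3079·0.32² / 5.5² = 20.8456.

20.846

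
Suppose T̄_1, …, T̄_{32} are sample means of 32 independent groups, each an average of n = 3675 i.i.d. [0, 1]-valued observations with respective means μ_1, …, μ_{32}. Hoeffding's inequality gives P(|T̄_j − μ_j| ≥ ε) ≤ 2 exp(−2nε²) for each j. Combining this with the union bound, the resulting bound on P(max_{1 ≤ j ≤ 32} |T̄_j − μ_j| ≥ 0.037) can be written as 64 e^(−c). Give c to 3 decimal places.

Union bound over the 32 events: P(max_{1 ≤ j ≤ 32} |T̄_j − μ_j| ≥ 0.037) ≤ 32·2·exp(−2nε²) = 64 exp(−2·3675·0.037²).
So c = 2·3675·0.037² = 10.0622.

10.062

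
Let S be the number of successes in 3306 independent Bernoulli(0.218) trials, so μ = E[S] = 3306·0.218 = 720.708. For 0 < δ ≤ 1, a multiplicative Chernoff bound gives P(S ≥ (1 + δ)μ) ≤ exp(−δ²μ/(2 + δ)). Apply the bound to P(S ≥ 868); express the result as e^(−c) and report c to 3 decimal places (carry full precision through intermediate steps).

Write 868 = (1 + δ)μ, so δ = 868/720.708 − 1 = 0.2043713…
Then the exponent is δ²μ/(2 + δ) = (868 − μ)² / (μ·(2 + δ)) = 13.655708.

13.656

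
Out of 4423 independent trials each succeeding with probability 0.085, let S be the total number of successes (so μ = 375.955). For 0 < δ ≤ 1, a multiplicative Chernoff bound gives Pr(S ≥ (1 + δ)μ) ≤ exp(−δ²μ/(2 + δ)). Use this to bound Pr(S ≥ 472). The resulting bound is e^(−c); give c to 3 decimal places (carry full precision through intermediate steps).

10.879

Write 472 = (1 + δ)μ, so δ = 472/375.955 − 1 = 0.2554694…
Then the exponent is δ²μ/(2 + δ) = (472 − μ)² / (μ·(2 + δ)) = 10.878693.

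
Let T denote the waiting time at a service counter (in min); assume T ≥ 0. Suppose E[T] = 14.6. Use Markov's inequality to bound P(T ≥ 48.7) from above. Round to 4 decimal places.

Markov's inequality: for a non-negative random variable, P(T ≥ a) ≤ E[T]/a.
Here E[T] = 14.6 and a = 48.7, so the bound is 14.6/48.7 = 0.2998.

0.2998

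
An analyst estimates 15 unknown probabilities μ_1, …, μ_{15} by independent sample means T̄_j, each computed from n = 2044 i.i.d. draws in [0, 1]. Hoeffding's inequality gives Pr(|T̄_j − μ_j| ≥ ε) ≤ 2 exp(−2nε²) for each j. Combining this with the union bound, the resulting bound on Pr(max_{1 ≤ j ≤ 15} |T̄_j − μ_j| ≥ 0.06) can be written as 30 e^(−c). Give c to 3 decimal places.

14.717

Union bound over the 15 events: Pr(max_{1 ≤ j ≤ 15} |T̄_j − μ_j| ≥ 0.06) ≤ 15·2·exp(−2nε²) = 30 exp(−2·2044·0.06²).
So c = 2·2044·0.06² = 14.7168.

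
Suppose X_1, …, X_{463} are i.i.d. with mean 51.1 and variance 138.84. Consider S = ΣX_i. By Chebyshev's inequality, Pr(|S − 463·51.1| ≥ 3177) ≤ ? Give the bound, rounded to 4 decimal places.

Var(S) = n·Var(X_i) = 463·138.84 = 64282.92.
Chebyshev: Pr(|S − 463·51.1| ≥ 3177) ≤ Var(S)/3177² = 64282.92/10093329 = 0.0064.

0.0064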